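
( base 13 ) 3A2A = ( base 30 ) 977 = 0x207d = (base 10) 8317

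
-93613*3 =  - 280839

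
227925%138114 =89811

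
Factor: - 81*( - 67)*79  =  3^4*67^1*79^1 = 428733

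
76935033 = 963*79891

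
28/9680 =7/2420 = 0.00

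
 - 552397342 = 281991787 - 834389129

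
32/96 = 1/3=0.33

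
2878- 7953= - 5075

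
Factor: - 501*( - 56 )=2^3*3^1*7^1*167^1= 28056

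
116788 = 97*1204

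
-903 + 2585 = 1682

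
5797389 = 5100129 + 697260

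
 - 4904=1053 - 5957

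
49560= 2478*20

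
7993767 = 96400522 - 88406755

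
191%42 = 23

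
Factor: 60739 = 7^1*8677^1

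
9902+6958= 16860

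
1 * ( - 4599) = -4599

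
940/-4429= - 940/4429 = - 0.21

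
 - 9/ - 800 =9/800 = 0.01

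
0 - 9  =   - 9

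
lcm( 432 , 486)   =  3888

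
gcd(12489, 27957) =3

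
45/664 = 45/664=   0.07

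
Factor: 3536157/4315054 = 2^( - 1 )*3^1*1178719^1*2157527^( - 1 )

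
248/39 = 6 + 14/39  =  6.36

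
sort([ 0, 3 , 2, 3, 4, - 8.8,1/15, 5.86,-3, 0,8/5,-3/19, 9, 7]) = [ - 8.8,- 3,  -  3/19, 0,0, 1/15, 8/5,2,3,3, 4, 5.86,7, 9]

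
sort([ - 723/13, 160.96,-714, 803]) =[  -  714, - 723/13,  160.96, 803]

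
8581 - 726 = 7855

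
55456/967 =55456/967 = 57.35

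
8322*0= 0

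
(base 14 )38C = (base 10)712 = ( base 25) 13c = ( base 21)1CJ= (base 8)1310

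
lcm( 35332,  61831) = 247324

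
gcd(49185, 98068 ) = 1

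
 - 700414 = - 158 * 4433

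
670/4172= 335/2086 = 0.16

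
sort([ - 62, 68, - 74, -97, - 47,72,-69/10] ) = [ - 97, - 74, - 62, - 47 ,-69/10,68  ,  72]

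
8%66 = 8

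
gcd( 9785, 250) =5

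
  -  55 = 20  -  75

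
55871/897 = 55871/897 = 62.29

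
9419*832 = 7836608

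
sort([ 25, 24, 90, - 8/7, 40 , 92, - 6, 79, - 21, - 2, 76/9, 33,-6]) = [  -  21, - 6, - 6 , - 2,-8/7 , 76/9,  24, 25, 33, 40, 79, 90, 92] 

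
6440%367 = 201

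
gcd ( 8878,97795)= 1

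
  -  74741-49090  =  -123831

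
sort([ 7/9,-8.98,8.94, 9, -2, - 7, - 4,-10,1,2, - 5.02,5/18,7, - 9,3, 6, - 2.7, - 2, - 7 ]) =[ - 10, - 9, - 8.98 , - 7, - 7,  -  5.02, - 4, - 2.7, - 2,-2, 5/18, 7/9,1,2, 3,6,  7, 8.94,  9 ]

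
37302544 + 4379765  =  41682309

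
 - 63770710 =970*( - 65743 ) 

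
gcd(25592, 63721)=7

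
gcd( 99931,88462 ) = 1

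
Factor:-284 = -2^2*71^1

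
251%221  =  30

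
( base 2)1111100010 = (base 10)994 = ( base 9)1324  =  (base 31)112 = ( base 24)1HA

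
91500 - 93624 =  - 2124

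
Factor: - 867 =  - 3^1*17^2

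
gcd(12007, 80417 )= 1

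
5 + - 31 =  - 26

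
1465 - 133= 1332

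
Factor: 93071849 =13^2*550721^1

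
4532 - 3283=1249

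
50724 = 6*8454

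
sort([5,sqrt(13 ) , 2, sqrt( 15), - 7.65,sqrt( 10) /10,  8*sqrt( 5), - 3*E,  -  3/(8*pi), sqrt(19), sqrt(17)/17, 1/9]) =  [-3 *E, - 7.65, - 3/(8*pi ),1/9, sqrt( 17)/17, sqrt(10)/10  ,  2, sqrt( 13), sqrt ( 15 ) , sqrt(19),  5 , 8 * sqrt( 5) ] 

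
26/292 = 13/146 = 0.09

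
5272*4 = 21088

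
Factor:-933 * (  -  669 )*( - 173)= -3^2*173^1 * 223^1*311^1= -107982621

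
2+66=68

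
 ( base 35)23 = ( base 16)49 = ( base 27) 2j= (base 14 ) 53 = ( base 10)73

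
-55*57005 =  - 3135275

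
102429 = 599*171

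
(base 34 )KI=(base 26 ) 10m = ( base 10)698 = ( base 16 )2ba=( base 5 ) 10243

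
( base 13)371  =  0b1001010111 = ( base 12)41B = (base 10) 599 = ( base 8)1127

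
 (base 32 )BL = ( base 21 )HG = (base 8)565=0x175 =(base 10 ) 373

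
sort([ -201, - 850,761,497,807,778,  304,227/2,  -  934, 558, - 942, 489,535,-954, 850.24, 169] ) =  [ - 954, - 942, - 934, -850, - 201,227/2, 169, 304, 489,497,535,558,761, 778,807,850.24 ]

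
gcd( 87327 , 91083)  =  939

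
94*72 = 6768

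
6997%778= 773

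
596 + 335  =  931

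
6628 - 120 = 6508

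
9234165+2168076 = 11402241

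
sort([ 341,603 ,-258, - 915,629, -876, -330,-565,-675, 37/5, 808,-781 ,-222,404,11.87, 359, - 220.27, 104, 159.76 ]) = [ - 915, - 876, -781,-675 , - 565,-330, - 258,-222,-220.27, 37/5, 11.87,104, 159.76, 341,359, 404,603, 629,808 ] 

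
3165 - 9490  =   - 6325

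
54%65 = 54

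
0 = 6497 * 0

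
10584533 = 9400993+1183540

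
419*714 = 299166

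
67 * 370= 24790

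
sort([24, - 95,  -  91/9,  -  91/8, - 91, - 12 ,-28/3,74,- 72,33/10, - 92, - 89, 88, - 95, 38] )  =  [-95 , -95, - 92, - 91, - 89,-72,-12,-91/8, - 91/9, - 28/3, 33/10,  24, 38,74,  88] 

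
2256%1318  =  938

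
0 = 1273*0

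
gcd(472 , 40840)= 8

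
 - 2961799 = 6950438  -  9912237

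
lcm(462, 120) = 9240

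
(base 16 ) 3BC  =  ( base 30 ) 11Q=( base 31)uq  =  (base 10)956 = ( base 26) 1ak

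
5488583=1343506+4145077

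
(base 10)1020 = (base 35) T5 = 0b1111111100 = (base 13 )606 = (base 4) 33330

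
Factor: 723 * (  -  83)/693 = - 3^( - 1)*7^( - 1 )*11^( - 1)*83^1*241^1= - 20003/231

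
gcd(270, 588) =6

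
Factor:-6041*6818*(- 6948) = 2^3* 3^2* 7^2*193^1*487^1*863^1=286171014024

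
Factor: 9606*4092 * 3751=147443377752 = 2^3 * 3^2*11^3* 31^2 * 1601^1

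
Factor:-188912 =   -  2^4*  11807^1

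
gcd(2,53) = 1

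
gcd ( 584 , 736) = 8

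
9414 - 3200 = 6214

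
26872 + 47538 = 74410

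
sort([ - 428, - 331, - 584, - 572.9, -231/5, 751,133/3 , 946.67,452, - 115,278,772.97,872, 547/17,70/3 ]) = [ - 584,-572.9 , - 428, -331, - 115, - 231/5, 70/3, 547/17,133/3,278,452,751 , 772.97, 872, 946.67]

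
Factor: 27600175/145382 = 2^( - 1 )*5^2*41^1*157^( - 1)*463^ ( - 1 )*26927^1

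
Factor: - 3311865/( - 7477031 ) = 3^2*5^1*73597^1*7477031^(-1)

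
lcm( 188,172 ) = 8084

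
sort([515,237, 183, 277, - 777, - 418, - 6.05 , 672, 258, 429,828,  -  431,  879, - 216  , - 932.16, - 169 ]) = [ - 932.16, - 777 ,-431 ,-418,  -  216, - 169, - 6.05, 183,237, 258, 277,429,515 , 672, 828, 879 ] 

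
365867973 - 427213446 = - 61345473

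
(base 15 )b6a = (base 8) 5017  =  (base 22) 571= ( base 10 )2575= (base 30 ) 2pp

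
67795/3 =22598 + 1/3 = 22598.33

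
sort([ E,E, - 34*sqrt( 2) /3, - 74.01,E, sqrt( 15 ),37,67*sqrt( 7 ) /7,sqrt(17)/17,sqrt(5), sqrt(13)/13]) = [ - 74.01, - 34*sqrt(2 ) /3, sqrt (17 )/17,sqrt( 13 )/13, sqrt(5 ),  E, E, E,  sqrt( 15 ),67*sqrt(7)/7,  37]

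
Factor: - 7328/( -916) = 2^3 = 8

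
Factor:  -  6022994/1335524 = -2^(  -  1 ) * 59^( - 1) *191^1 * 5659^(-1) * 15767^1 = - 3011497/667762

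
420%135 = 15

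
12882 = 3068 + 9814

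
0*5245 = 0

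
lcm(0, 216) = 0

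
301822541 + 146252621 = 448075162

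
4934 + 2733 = 7667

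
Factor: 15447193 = 15447193^1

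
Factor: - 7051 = -11^1*641^1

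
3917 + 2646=6563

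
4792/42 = 114 + 2/21= 114.10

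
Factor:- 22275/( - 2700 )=33/4=2^(-2 )*3^1*11^1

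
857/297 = 2 + 263/297 = 2.89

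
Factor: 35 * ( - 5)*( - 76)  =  2^2*5^2*7^1*19^1 = 13300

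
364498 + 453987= 818485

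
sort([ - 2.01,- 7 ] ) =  [ - 7,- 2.01 ] 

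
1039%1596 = 1039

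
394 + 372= 766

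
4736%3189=1547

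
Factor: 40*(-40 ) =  - 2^6*5^2 = - 1600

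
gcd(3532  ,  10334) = 2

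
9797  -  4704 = 5093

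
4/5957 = 4/5957 = 0.00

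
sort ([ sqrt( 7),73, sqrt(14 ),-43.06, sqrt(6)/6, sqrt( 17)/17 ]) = [-43.06, sqrt(17) /17, sqrt(6) /6, sqrt (7), sqrt( 14),73]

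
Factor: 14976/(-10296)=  - 2^4*11^(- 1 ) = -16/11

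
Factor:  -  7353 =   -  3^2*19^1*43^1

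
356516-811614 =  - 455098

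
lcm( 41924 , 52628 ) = 2473516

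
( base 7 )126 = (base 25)2J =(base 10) 69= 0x45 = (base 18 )3f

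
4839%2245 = 349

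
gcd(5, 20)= 5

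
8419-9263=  - 844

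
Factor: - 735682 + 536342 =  - 2^2*5^1*9967^1 = - 199340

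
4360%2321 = 2039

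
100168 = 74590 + 25578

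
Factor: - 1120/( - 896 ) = 5/4 = 2^ (-2)*5^1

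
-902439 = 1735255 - 2637694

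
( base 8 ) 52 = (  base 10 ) 42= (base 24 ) 1I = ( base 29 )1D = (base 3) 1120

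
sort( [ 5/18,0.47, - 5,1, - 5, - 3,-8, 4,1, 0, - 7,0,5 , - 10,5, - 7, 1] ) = [ - 10,-8,  -  7, - 7, - 5 ,-5, - 3, 0, 0, 5/18,0.47, 1,1,  1, 4, 5, 5]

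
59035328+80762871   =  139798199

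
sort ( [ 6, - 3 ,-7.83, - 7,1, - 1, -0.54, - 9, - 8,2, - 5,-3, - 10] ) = [ - 10, - 9,  -  8, - 7.83, - 7, - 5,-3, - 3, - 1,-0.54,1,2, 6 ]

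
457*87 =39759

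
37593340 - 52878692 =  - 15285352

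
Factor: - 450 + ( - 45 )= - 495 = - 3^2*5^1*11^1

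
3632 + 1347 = 4979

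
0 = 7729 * 0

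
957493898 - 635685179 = 321808719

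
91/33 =91/33 = 2.76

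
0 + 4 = 4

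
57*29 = 1653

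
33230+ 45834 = 79064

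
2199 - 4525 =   -  2326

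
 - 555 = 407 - 962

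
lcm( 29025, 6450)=58050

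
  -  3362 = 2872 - 6234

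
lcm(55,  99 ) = 495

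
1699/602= 1699/602 = 2.82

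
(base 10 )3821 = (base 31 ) 3u8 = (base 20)9b1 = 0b111011101101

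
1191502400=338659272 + 852843128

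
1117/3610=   1117/3610 = 0.31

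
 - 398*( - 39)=15522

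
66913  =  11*6083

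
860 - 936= - 76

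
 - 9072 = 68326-77398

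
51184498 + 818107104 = 869291602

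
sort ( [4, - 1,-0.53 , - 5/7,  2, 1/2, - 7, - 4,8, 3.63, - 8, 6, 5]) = [-8,-7, - 4, - 1, - 5/7, - 0.53, 1/2 , 2, 3.63, 4,5, 6, 8 ] 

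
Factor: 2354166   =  2^1*3^2*130787^1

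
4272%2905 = 1367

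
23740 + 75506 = 99246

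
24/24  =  1 = 1.00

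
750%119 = 36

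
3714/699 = 1238/233= 5.31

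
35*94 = 3290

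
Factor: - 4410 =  - 2^1*3^2*5^1 * 7^2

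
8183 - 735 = 7448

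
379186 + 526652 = 905838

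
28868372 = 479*60268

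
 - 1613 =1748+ - 3361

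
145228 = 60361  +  84867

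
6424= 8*803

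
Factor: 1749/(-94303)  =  -3^1*53^1*8573^(-1 ) = - 159/8573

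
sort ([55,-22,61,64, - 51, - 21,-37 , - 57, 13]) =[ - 57, - 51,  -  37,-22, - 21 , 13,55 , 61,64]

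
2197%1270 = 927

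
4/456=1/114 = 0.01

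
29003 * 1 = 29003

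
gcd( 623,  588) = 7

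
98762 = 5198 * 19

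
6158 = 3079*2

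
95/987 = 95/987 = 0.10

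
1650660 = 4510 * 366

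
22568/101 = 223  +  45/101 = 223.45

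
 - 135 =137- 272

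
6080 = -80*( - 76 ) 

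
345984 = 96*3604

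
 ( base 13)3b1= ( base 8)1213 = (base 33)JO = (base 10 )651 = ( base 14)347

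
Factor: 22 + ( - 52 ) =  - 2^1*3^1*5^1  =  -30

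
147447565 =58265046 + 89182519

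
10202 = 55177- 44975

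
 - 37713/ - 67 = 562 + 59/67 = 562.88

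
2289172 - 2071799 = 217373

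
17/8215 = 17/8215 = 0.00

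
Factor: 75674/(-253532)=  -2^ (-1)*157^1*263^ (  -  1) = -157/526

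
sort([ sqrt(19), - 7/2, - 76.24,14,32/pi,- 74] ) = [ - 76.24, - 74, - 7/2,sqrt(19 ),32/pi, 14] 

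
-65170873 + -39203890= - 104374763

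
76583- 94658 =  - 18075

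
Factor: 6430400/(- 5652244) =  - 1607600/1413061  =  - 2^4*5^2*13^( - 1)*73^( - 1 )*1489^( - 1 ) * 4019^1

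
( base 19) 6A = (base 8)174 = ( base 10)124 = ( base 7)235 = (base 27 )4g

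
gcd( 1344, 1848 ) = 168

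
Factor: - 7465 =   -  5^1*1493^1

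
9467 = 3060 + 6407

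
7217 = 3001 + 4216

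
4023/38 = 4023/38 = 105.87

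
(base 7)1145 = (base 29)ej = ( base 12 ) 2B5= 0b110101001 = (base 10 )425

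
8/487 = 8/487 = 0.02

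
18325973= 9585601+8740372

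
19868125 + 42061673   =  61929798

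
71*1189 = 84419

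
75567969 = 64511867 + 11056102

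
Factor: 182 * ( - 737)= - 134134 = - 2^1* 7^1*11^1 * 13^1*67^1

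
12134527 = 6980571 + 5153956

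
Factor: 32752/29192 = 46/41 = 2^1 *23^1*41^( - 1 ) 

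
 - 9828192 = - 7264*1353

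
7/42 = 1/6 =0.17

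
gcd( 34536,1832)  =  8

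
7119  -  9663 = - 2544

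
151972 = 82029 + 69943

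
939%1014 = 939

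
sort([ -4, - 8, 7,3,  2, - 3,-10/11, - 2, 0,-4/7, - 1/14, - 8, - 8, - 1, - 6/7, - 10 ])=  [ - 10,-8, - 8 ,-8, - 4,  -  3, - 2,-1,-10/11, - 6/7, - 4/7, - 1/14,0,2, 3, 7 ] 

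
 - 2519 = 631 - 3150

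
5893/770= 5893/770 = 7.65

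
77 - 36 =41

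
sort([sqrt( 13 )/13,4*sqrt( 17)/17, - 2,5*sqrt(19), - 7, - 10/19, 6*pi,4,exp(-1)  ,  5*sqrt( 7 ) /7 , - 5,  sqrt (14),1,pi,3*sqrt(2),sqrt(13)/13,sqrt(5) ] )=[ - 7, - 5, - 2, - 10/19,sqrt( 13)/13,sqrt (13) /13,exp( - 1),4* sqrt(17 )/17,1, 5*sqrt(7) /7,sqrt(5),pi , sqrt(14 ), 4,3*sqrt(2),  6*pi, 5*sqrt( 19) ] 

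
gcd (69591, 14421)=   3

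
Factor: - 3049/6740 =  - 2^( - 2 )*5^( - 1 )*337^( - 1 )*3049^1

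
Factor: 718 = 2^1*359^1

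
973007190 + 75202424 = 1048209614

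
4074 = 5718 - 1644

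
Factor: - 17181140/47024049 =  - 2^2 * 3^( - 1 )* 5^1*859057^1*15674683^( - 1 ) 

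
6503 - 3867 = 2636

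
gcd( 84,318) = 6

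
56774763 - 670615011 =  -613840248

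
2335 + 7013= 9348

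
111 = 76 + 35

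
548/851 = 548/851=0.64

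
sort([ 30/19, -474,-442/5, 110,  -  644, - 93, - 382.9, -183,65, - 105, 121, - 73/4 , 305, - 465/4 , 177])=[-644, - 474, - 382.9, - 183, - 465/4, - 105, - 93,- 442/5,  -  73/4 , 30/19 , 65, 110,121, 177,305 ] 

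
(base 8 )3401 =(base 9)2412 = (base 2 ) 11100000001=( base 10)1793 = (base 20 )49D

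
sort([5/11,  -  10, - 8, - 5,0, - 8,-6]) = [-10, - 8, - 8, - 6, - 5, 0, 5/11] 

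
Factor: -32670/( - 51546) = 45/71 =3^2 *5^1*71^( - 1)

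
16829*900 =15146100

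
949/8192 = 949/8192= 0.12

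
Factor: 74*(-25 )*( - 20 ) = 37000 = 2^3*5^3*37^1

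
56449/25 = 2257 + 24/25= 2257.96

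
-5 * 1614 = - 8070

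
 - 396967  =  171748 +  - 568715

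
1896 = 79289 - 77393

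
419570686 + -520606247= - 101035561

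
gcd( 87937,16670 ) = 1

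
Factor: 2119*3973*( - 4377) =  - 36849030699 = - 3^1 *13^1*29^1 *137^1*163^1 * 1459^1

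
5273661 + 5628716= 10902377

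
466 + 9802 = 10268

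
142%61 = 20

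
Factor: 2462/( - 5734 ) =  - 1231/2867=- 47^ (  -  1 )*61^( - 1)*1231^1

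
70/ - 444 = - 1 + 187/222 = - 0.16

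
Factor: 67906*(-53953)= -3663732418 = - 2^1*19^1* 163^1*331^1 * 1787^1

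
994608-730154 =264454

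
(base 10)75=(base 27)2l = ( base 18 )43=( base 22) 39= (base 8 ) 113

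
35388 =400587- 365199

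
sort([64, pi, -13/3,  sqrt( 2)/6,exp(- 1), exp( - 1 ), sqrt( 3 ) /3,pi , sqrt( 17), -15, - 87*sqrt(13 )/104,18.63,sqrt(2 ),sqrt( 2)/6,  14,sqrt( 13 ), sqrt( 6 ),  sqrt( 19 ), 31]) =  [ - 15, - 13/3,-87*sqrt(13) /104,sqrt( 2 )/6,sqrt( 2 ) /6, exp( - 1), exp( - 1 ),sqrt( 3 )/3,  sqrt(2 ),sqrt( 6 ),pi, pi, sqrt( 13 ),sqrt( 17 ),sqrt( 19 ), 14,18.63,31, 64]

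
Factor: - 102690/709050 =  - 3^1*5^( - 1) * 7^1 * 29^( - 1) = - 21/145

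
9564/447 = 3188/149=21.40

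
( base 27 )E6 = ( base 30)co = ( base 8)600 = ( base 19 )114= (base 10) 384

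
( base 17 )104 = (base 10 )293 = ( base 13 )197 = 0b100100101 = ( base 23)ch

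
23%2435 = 23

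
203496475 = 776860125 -573363650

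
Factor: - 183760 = -2^4*5^1*2297^1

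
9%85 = 9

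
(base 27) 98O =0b1101010010001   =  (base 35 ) 5JB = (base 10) 6801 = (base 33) 683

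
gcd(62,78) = 2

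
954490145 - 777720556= 176769589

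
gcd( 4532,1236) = 412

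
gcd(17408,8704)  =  8704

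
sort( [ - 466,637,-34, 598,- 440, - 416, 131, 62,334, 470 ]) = [ - 466, - 440 , - 416,-34, 62, 131, 334, 470,598, 637]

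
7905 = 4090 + 3815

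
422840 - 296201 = 126639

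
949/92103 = 949/92103= 0.01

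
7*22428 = 156996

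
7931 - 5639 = 2292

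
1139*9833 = 11199787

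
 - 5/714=-1+709/714 =- 0.01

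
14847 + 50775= 65622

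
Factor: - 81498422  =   - 2^1*1069^1 * 38119^1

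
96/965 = 96/965 = 0.10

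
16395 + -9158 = 7237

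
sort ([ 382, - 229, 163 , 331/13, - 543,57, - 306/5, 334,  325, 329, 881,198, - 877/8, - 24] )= [ - 543, - 229, - 877/8, - 306/5, - 24,331/13, 57 , 163, 198, 325, 329, 334 , 382, 881 ]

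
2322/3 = 774  =  774.00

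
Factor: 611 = 13^1*47^1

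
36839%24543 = 12296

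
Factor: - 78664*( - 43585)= 2^3*5^1*23^1*379^1*9833^1 = 3428570440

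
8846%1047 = 470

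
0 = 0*50407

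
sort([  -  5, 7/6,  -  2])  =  [-5,-2, 7/6 ] 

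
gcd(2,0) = 2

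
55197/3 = 18399  =  18399.00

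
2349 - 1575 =774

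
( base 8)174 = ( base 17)75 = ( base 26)4K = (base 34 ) 3m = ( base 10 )124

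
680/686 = 340/343 = 0.99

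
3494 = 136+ 3358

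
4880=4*1220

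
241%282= 241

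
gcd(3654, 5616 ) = 18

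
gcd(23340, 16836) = 12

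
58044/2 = 29022  =  29022.00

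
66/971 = 66/971 = 0.07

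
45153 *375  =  16932375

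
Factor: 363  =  3^1*  11^2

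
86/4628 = 43/2314 = 0.02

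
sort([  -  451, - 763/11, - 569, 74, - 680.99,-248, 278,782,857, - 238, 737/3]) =[-680.99, - 569, - 451, - 248,-238,-763/11,74 , 737/3 , 278, 782, 857 ]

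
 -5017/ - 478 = 10 + 237/478 = 10.50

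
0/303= 0 = 0.00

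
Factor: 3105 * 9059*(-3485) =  - 3^3*5^2*17^1*23^1*41^1*9059^1 =- 98026759575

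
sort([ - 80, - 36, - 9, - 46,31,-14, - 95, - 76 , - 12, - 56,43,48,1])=[ - 95,-80, - 76, - 56,- 46, - 36, - 14, - 12, - 9,  1 , 31,43,48 ] 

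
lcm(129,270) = 11610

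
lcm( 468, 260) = 2340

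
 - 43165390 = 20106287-63271677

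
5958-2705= 3253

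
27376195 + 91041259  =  118417454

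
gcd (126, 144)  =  18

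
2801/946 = 2801/946  =  2.96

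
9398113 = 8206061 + 1192052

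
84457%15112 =8897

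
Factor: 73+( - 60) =13^1 = 13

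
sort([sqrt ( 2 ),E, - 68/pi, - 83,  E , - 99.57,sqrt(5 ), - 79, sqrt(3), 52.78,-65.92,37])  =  [ - 99.57, -83,-79, - 65.92, - 68/pi,sqrt( 2) , sqrt(3 ) , sqrt( 5 ), E, E , 37,52.78] 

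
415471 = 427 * 973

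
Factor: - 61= - 61^1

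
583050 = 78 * 7475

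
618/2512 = 309/1256  =  0.25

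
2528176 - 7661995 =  - 5133819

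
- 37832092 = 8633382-46465474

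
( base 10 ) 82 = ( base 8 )122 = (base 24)3a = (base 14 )5c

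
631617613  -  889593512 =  - 257975899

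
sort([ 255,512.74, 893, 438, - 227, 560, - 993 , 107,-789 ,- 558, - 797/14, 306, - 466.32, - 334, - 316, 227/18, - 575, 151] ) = [- 993, - 789, - 575, - 558,-466.32, - 334, - 316, - 227, - 797/14, 227/18, 107,  151,255,  306, 438,512.74, 560,893 ]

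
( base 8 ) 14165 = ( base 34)5E5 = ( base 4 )1201311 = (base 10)6261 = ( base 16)1875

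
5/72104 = 5/72104= 0.00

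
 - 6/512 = -1  +  253/256 =-0.01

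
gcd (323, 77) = 1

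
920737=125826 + 794911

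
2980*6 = 17880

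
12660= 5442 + 7218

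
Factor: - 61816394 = -2^1*79^1*239^1 * 1637^1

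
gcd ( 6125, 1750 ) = 875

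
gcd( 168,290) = 2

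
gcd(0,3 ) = 3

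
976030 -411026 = 565004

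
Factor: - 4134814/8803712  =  -2067407/4401856 = -2^( - 6)*109^ (  -  1 )*631^( - 1 )*2067407^1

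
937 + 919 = 1856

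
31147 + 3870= 35017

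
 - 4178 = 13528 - 17706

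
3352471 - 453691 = 2898780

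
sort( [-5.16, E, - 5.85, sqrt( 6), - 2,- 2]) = [ - 5.85, - 5.16, - 2, - 2,sqrt( 6), E] 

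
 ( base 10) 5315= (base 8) 12303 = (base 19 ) EDE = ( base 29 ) 698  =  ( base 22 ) ALD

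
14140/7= 2020  =  2020.00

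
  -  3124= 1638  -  4762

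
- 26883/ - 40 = 26883/40=672.08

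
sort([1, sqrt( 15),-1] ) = [ - 1, 1,sqrt(15)] 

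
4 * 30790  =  123160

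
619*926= 573194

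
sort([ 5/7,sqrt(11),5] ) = [ 5/7,sqrt(11),5]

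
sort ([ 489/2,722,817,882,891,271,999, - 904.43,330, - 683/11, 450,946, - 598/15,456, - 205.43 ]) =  [- 904.43, - 205.43, - 683/11, - 598/15, 489/2, 271,330, 450,456,722,817,  882,891,946, 999 ] 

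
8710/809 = 10 + 620/809 = 10.77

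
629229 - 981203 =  - 351974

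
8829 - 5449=3380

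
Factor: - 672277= - 19^1*41^1*863^1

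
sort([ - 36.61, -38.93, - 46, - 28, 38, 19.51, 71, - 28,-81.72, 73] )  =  [ - 81.72,  -  46, - 38.93,-36.61, - 28, - 28, 19.51, 38, 71, 73]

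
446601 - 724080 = -277479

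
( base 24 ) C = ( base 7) 15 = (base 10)12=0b1100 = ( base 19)c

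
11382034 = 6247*1822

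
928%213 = 76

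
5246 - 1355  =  3891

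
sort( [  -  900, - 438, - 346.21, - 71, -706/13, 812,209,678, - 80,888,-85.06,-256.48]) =[ - 900, - 438, - 346.21, - 256.48, -85.06, - 80, - 71, - 706/13,209,678,812,888 ]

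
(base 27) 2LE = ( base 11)1594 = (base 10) 2039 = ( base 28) 2GN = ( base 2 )11111110111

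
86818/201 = 431 + 187/201 = 431.93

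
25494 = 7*3642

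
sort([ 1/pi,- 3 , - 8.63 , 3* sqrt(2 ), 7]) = [ - 8.63, - 3,1/pi, 3*sqrt(2 ),7] 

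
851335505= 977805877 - 126470372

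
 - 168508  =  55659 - 224167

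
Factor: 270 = 2^1 * 3^3*5^1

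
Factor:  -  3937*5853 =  - 3^1*31^1*127^1 * 1951^1 = -  23043261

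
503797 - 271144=232653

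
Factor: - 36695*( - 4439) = 5^1*23^1*41^1 * 179^1*193^1 = 162889105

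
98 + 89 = 187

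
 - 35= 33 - 68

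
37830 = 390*97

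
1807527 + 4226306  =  6033833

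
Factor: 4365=3^2*5^1*97^1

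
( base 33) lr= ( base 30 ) o0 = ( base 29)oo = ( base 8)1320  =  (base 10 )720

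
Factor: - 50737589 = - 7^3*53^1*2791^1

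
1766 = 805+961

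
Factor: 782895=3^1*5^1 * 19^1 * 41^1 * 67^1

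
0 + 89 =89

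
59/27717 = 59/27717 = 0.00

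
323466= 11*29406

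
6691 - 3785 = 2906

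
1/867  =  1/867 = 0.00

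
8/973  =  8/973 = 0.01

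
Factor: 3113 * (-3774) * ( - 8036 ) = 2^3 * 3^1 *7^2*11^1 *17^1*37^1 *41^1*283^1 = 94410640632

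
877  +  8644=9521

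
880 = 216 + 664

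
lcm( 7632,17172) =68688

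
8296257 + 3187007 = 11483264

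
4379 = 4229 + 150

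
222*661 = 146742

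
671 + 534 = 1205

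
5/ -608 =  -  1 + 603/608= - 0.01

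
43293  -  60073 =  - 16780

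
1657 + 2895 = 4552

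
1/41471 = 1/41471 = 0.00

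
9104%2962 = 218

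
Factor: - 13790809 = - 1103^1 * 12503^1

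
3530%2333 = 1197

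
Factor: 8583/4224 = 2861/1408 = 2^( - 7 ) * 11^( - 1)*2861^1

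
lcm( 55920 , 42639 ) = 3411120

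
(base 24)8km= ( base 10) 5110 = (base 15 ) 17aa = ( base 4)1033312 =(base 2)1001111110110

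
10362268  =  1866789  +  8495479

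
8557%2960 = 2637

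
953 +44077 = 45030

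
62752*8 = 502016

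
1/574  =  1/574 = 0.00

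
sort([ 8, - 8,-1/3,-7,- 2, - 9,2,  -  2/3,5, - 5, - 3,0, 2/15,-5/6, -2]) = [ - 9,-8 , - 7, - 5, - 3,  -  2,  -  2 ,-5/6,  -  2/3,-1/3 , 0,2/15,2, 5,8 ]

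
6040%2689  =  662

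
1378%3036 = 1378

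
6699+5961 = 12660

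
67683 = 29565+38118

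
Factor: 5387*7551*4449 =3^3*839^1*1483^1*5387^1 = 180973027413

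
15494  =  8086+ 7408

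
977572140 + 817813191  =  1795385331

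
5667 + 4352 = 10019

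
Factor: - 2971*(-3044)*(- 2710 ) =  - 2^3*5^1*271^1  *761^1*2971^1 = -  24508492040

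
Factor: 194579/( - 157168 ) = - 2^ ( - 4 )*7^2*19^1*47^( - 1)  =  - 931/752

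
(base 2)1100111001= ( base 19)258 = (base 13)4B6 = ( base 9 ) 1116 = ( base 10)825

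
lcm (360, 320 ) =2880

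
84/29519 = 12/4217 = 0.00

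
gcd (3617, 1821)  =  1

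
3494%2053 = 1441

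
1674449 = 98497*17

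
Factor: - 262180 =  - 2^2*5^1*13109^1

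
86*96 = 8256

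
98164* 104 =10209056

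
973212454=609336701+363875753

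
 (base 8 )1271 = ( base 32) lp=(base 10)697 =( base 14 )37B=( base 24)151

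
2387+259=2646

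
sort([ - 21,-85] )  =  [- 85, - 21]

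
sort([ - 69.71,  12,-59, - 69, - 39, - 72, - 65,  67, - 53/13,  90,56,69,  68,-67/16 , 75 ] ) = [ - 72, - 69.71, - 69, - 65, - 59, - 39,-67/16, - 53/13, 12, 56, 67, 68,69,75,90 ]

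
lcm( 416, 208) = 416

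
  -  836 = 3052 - 3888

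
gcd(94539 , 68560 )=1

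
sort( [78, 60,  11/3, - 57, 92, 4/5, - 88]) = [ - 88,  -  57, 4/5,11/3, 60, 78, 92]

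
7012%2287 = 151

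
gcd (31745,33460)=35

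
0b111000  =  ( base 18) 32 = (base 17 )35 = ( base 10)56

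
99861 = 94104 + 5757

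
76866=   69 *1114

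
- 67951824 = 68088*( - 998) 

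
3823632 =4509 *848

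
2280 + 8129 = 10409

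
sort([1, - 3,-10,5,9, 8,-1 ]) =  [ - 10,-3, - 1 , 1, 5,8, 9 ] 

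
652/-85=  - 8+ 28/85 = - 7.67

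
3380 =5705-2325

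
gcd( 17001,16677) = 9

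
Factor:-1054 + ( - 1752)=-2^1*23^1*61^1  =  - 2806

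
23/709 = 23/709 = 0.03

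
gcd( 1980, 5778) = 18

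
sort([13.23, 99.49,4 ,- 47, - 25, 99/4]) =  [-47, - 25, 4, 13.23, 99/4,99.49 ]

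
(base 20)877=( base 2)110100010011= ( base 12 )1B2B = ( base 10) 3347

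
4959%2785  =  2174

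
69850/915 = 76  +  62/183 =76.34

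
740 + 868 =1608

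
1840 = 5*368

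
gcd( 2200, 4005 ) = 5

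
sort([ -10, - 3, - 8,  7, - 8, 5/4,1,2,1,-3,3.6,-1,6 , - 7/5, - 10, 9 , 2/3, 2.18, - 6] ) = [ - 10,-10, - 8,-8,-6  , - 3, - 3, - 7/5,  -  1,2/3, 1,1,5/4, 2,2.18,3.6,6, 7,9]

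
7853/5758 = 7853/5758 = 1.36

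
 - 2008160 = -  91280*22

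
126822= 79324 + 47498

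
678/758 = 339/379 = 0.89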